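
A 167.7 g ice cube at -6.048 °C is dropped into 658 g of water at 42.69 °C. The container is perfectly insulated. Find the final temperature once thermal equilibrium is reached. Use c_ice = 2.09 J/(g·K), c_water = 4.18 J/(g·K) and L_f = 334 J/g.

T_f ≈ 17.2 °C

Let T be the final temperature. ΣQ_i = 0:
warm ice to 0 °C: 167.7×2.09×(0 − (-6.048)) = 2119.8
  melt ice: 167.7×334 = 56012
  warm the meltwater: 700.99 T
  water: 2750.4(T − 42.69)
3451.4 T = 117416 − 58132 = 59285
T ≈ 17.18 °C. Since T > 0 °C, the all-ice-melts assumption holds.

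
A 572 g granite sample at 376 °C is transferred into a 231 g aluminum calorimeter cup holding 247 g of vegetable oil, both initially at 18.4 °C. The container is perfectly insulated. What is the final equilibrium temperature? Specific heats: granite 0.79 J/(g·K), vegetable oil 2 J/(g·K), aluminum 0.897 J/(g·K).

T_f ≈ 158.5 °C

Heat gained plus heat lost sum to zero:
572*0.79*(T − 376) + 247*2*(T − 18.4) + 231*0.897*(T − 18.4) = 0
451.88(T − 376) + 494(T − 18.4) + 207.21(T − 18.4) = 0
1153.1 T = 182809
T = 182809 / 1153.1 = 159 °C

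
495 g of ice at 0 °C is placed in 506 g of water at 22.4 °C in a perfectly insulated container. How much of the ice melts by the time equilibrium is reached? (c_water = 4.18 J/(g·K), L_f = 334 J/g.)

m_melted ≈ 142 g

Heat available from the water dropping to 0 °C: 506×4.18×22.4 = 47378 J.
To melt every bit of ice: 495×334 = 165330 J.
That's not enough to melt it all — equilibrium is at 0 °C with ice remaining.
m_melt = 47378 / L_f = 141.8 g.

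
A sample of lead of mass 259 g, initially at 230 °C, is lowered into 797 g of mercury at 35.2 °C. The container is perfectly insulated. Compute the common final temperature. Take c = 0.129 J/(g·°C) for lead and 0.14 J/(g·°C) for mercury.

T_f ≈ 80.1 °C

With ΣQ=0 the equilibrium temperature is the m·c-weighted mean:
T_f = (33.41·230 + 111.58·35.2) / (33.41 + 111.58)
    = 11612 / 144.99 ≈ 80.09 °C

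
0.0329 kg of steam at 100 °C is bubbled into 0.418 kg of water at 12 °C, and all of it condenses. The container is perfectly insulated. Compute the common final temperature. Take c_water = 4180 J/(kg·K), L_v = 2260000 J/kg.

T_f ≈ 57.9 °C

Net heat exchanged in the isolated system is zero:
latent heat released on condensation: 0.0329·2260000 = 74354; condensate cools 100→T: 0.0329·4180·(T − 100) = 137.52(T − 100); original water: 1747.2(T − 12)
1884.8 T = 74354 + 13752 + 20967 = 109073
T ≈ 57.87 °C (< 100 °C, so full condensation is consistent).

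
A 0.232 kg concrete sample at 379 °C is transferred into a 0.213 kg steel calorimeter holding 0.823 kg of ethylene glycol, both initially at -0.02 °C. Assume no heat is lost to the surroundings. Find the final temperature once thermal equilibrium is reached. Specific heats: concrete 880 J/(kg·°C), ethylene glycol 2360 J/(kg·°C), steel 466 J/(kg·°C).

T_f ≈ 34.4 °C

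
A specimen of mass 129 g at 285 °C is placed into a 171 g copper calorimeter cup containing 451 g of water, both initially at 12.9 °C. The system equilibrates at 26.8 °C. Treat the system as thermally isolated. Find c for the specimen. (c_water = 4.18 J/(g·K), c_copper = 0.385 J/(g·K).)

Net heat exchanged in the isolated system is zero:
129·c·(26.8 − 285) + 451·4.18·(26.8 − 12.9) + 171·0.385·(26.8 − 12.9) = 0
-33308 c = -27119
c = -27119/-33308 ≈ 0.8142 J/(g·K)

c ≈ 0.814 J/(g·K)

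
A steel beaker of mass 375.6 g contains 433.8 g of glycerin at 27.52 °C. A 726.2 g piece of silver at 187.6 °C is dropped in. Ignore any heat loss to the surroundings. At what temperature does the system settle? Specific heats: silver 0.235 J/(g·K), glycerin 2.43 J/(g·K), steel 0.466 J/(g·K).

T_f = Σ m_i c_i T_i / Σ m_i c_i:
T_f = (170.66×187.6 + 1054.1×27.52 + 175.03×27.52) / (170.66 + 1054.1 + 175.03)
    = 65842 / 1399.8 ≈ 47.04 °C

T_f ≈ 47.0 °C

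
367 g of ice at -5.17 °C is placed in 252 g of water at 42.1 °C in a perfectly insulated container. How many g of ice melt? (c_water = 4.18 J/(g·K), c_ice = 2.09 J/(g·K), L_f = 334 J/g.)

m_melted ≈ 121 g

Cooling the water to 0 °C releases 252×4.18×42.1 = 44346 J.
Warming the ice to 0 °C takes 367×2.09×5.17 = 3965.5 J, leaving 40381 J for melting.
Fully melting the ice requires m_ice L_f = 367×334 = 122578 J.
That's not enough to melt it all — equilibrium is at 0 °C with ice remaining.
m_melt = 40381 / L_f = 120.9 g.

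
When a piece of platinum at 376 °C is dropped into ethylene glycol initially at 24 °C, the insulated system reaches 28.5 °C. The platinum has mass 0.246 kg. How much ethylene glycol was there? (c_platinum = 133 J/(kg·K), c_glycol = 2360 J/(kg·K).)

|Q_platinum| = |Q_glycol|:
0.246×133×(376 − 28.5) = m×2360×(28.5 − 24)
10620 m = 11370  ⇒  m ≈ 1.071 kg

m ≈ 1.07 kg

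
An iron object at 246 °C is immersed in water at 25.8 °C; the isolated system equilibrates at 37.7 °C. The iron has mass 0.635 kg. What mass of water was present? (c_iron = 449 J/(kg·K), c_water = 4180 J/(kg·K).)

m ≈ 1.19 kg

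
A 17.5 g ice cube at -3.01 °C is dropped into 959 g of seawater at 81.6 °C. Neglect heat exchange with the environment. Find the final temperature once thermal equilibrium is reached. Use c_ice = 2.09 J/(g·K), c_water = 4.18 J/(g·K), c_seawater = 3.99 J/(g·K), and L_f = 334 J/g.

T_f ≈ 78.5 °C

Net heat exchanged in the isolated system is zero:
ice -3.01→0 °C: 17.5×2.09×3.01 = 110.09; latent heat to melt: 17.5×334 = 5845; warm the meltwater: 73.15 T; seawater: 3826.4(T − 81.6)
3899.6 T = 312235 − 5955.1 = 306280
T ≈ 78.54 °C — above 0 °C, consistent with complete melting.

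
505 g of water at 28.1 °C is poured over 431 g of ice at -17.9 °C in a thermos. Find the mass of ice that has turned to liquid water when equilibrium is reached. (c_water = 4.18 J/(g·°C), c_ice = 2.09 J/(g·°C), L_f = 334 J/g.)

Water can give up m c ΔT = 505×4.18×28.1 = 59316 J before reaching 0 °C.
Of that, 431×2.09×17.9 = 16124 J goes to bring the ice to 0 °C, leaving 43192 J.
To melt every bit of ice: 431×334 = 143954 J.
That's not enough to melt it all — equilibrium is at 0 °C with ice remaining.
m_melt = 43192 / L_f = 129.3 g.

m_melted ≈ 129 g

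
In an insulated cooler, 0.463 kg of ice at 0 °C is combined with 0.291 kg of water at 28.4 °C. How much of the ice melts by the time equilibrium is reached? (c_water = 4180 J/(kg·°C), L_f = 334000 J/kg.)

m_melted ≈ 0.103 kg

Water can give up m c ΔT = 0.291×4180×28.4 = 34545 J before reaching 0 °C.
To melt every bit of ice: 0.463×334000 = 154642 J.
Since 34545 < 154642 J, not all the ice melts; equilibrium is at 0 °C.
m_melt = 34545 / L_f = 0.1034 kg.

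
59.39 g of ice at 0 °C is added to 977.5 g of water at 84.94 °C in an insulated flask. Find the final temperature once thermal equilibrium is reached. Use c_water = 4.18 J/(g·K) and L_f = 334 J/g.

T_f ≈ 75.5 °C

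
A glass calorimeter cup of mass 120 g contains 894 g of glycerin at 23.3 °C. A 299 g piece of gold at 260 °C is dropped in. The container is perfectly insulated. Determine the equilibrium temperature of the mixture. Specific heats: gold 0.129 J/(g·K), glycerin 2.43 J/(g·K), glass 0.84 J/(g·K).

T_f ≈ 27.2 °C

Let T be the final temperature. ΣQ_i = 0:
299×0.129×(T − 260) + 894×2.43×(T − 23.3) + 120×0.84×(T − 23.3) = 0
38.57(T − 260) + 2172.4(T − 23.3) + 100.8(T − 23.3) = 0
2311.8 T = 62994
T = 62994/2311.8 ≈ 27.25 °C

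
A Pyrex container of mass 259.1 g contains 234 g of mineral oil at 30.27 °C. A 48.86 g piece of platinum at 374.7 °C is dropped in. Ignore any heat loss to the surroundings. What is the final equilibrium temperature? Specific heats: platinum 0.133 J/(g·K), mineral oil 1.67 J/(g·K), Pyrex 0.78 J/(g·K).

T_f ≈ 34.0 °C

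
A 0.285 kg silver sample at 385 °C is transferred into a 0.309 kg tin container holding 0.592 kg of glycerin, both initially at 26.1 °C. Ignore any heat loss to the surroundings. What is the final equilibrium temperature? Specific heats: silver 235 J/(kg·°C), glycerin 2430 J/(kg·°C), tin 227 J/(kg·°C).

T_f ≈ 41.4 °C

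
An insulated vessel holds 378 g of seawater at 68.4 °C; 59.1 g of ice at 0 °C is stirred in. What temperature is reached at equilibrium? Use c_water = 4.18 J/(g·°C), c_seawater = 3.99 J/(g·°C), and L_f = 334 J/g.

T_f ≈ 47.5 °C

Conservation of energy gives ΣQ = 0:
fusion: m_ice L_f = 59.1·334 = 19739
  meltwater 0→T: 59.1·4.18·T = 247.04 T
  seawater: 1508.2(T − 68.4)
1755.3 T = 103162 − 19739 = 83423
T ≈ 47.53 °C. Since T > 0 °C, the all-ice-melts assumption holds.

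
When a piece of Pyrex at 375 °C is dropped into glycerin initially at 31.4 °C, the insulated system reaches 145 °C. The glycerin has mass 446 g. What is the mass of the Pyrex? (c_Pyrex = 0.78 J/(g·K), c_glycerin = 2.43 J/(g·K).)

m ≈ 686 g

Heat gained plus heat lost sum to zero:
m·0.78·(145 − 375) + 446·2.43·(145 − 31.4) = 0
-179.4 m = -123117
m = -123117/-179.4 ≈ 686.3 g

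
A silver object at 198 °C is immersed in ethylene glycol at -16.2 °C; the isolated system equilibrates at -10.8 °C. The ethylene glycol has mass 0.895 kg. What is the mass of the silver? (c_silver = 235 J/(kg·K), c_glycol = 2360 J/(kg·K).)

m ≈ 0.232 kg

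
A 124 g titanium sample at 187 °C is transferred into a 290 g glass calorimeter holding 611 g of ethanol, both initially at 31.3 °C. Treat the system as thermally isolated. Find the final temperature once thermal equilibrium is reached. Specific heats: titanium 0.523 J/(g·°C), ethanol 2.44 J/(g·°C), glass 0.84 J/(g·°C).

T_f ≈ 36.9 °C

Taking heat into each body as positive, Σ m c ΔT = 0:
124·0.523·(T − 187) + 611·2.44·(T − 31.3) + 290·0.84·(T − 31.3) = 0
64.85(T − 187) + 1490.8(T − 31.3) + 243.6(T − 31.3) = 0
1799.3 T = 66415
T = 66415 / 1799.3 = 36.9 °C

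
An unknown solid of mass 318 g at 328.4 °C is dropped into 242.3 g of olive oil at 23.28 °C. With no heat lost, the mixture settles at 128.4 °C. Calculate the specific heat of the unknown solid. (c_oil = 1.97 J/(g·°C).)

c ≈ 0.789 J/(g·°C)

Heat lost by the unknown solid = heat gained by the oil:
318·c·(328.4 − 128.4) = 242.3·1.97·(128.4 − 23.28)
63600 c = 50177  ⇒  c ≈ 0.7889 J/(g·°C)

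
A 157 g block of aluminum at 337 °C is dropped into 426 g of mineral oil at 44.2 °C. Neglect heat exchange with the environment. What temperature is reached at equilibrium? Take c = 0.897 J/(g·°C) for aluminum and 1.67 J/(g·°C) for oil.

T_f is the heat-capacity-weighted average of the initial temperatures:
T_f = (140.83×337 + 711.42×44.2) / (140.83 + 711.42)
    = 78904 / 852.25 ≈ 92.58 °C

T_f ≈ 92.6 °C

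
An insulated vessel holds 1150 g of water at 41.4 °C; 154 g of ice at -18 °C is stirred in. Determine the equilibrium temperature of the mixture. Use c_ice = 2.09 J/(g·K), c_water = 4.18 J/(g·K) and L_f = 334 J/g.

Conservation of energy gives ΣQ = 0:
ice -18→0 °C: 154·2.09·18 = 5793.5; melt ice: 154·334 = 51436; meltwater 0→T: 154·4.18·T = 643.72 T; water cools: 1150·4.18·(T − 41.4) = 4807(T − 41.4)
5450.7 T = 199010 − 57229 = 141780
T ≈ 26.01 °C — above 0 °C, consistent with complete melting.

T_f ≈ 26.0 °C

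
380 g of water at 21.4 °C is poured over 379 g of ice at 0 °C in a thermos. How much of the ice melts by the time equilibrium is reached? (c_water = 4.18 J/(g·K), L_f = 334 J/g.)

Water can give up m c ΔT = 380×4.18×21.4 = 33992 J before reaching 0 °C.
To melt every bit of ice: 379×334 = 126586 J.
33992 J < 126586 J, so only part of the ice melts and the system sits at 0 °C.
Mass melted = 33992/334 ≈ 101.8 g.

m_melted ≈ 102 g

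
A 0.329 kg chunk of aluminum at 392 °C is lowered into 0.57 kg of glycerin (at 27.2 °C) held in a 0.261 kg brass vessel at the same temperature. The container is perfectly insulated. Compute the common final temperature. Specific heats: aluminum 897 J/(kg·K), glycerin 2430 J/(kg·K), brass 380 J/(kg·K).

T_f ≈ 87.7 °C

Energy conservation, ΣQ = 0:
0.329·897·(T − 392) + 0.57·2430·(T − 27.2) + 0.261·380·(T − 27.2) = 0
295.11(T − 392) + 1385.1(T − 27.2) + 99.18(T − 27.2) = 0
1779.4 T = 156057
T = 156057/1779.4 ≈ 87.70 °C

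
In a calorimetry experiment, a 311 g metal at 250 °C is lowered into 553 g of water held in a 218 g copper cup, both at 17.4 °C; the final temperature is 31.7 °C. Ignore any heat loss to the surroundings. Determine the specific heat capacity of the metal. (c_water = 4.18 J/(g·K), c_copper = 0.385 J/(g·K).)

c ≈ 0.505 J/(g·K)

Conservation of energy gives ΣQ = 0:
311×c×(31.7 − 250) + 553×4.18×(31.7 − 17.4) + 218×0.385×(31.7 − 17.4) = 0
-67891 c = -34255
c = -34255/-67891 ≈ 0.5046 J/(g·K)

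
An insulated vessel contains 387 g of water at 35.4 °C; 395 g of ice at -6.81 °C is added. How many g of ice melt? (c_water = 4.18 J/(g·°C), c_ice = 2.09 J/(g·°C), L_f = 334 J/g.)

Water can give up m c ΔT = 387·4.18·35.4 = 57265 J before reaching 0 °C.
Of that, 395·2.09·6.81 = 5622 J goes to bring the ice to 0 °C, leaving 51643 J.
Melting all 395 g of ice would need 395·334 = 131930 J.
51643 J < 131930 J, so only part of the ice melts and the system sits at 0 °C.
m_melt = 51643 / L_f = 154.6 g.

m_melted ≈ 155 g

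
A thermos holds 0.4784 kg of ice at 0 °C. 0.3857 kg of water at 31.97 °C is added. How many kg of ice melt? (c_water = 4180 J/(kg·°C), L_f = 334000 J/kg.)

m_melted ≈ 0.154 kg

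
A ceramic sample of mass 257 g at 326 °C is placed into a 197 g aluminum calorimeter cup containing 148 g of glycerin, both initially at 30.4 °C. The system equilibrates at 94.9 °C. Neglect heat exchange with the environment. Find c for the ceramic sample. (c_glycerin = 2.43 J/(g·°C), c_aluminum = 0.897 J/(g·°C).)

c ≈ 0.582 J/(g·°C)

Heat gained plus heat lost sum to zero:
257×c×(94.9 − 326) + 148×2.43×(94.9 − 30.4) + 197×0.897×(94.9 − 30.4) = 0
-59393 c = -34595
c = -34595/-59393 ≈ 0.5825 J/(g·°C)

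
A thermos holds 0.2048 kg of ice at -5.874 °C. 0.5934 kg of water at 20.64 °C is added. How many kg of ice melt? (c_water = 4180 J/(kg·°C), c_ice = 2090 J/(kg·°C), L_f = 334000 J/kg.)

m_melted ≈ 0.146 kg

Water can give up m c ΔT = 0.5934×4180×20.64 = 51196 J before reaching 0 °C.
Warming the ice to 0 °C takes 0.2048×2090×5.874 = 2514.3 J, leaving 48681 J for melting.
Melting all 0.2048 kg of ice would need 0.2048×334000 = 68403 J.
48681 J < 68403 J, so only part of the ice melts and the system sits at 0 °C.
m_melt = 48681 / L_f = 0.1458 kg.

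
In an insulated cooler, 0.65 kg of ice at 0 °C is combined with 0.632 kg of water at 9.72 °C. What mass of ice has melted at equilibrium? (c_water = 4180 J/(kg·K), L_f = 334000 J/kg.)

m_melted ≈ 0.0769 kg

Water can give up m c ΔT = 0.632·4180·9.72 = 25678 J before reaching 0 °C.
Melting all 0.65 kg of ice would need 0.65·334000 = 217100 J.
That's not enough to melt it all — equilibrium is at 0 °C with ice remaining.
m_melted·334000 = 25678  ⇒  m_melted ≈ 0.07688 kg.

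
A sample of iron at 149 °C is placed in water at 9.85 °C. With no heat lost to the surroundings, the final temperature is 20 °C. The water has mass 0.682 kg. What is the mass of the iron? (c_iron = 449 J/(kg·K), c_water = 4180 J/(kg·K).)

m ≈ 0.5 kg

Heat lost by the iron = heat gained by the water:
m·449·(149 − 20) = 0.682·4180·(20 − 9.85)
57921 m = 28935  ⇒  m ≈ 0.4996 kg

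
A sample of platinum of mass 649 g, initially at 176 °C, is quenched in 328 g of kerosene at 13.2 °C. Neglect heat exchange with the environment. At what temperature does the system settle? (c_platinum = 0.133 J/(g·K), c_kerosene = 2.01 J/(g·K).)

Heat lost by the platinum equals heat gained by the kerosene:
649*0.133*(176 − T) = 328*2.01*(T − 13.2)
86.32(176 − T) = 659.28(T − 13.2)
745.6 T = 23894  ⇒  T ≈ 32.05 °C

T_f ≈ 32.0 °C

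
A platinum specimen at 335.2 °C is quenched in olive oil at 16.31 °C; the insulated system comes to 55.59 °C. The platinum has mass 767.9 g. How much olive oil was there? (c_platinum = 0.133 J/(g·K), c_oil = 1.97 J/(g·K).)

m ≈ 369 g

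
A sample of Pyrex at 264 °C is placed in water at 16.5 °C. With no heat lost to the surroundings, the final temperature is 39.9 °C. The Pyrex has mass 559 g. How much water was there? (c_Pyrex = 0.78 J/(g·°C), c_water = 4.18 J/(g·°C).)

Heat lost by the Pyrex = heat gained by the water:
559·0.78·(264 − 39.9) = m·4.18·(39.9 − 16.5)
97.81 m = 97712  ⇒  m ≈ 999 g

m ≈ 999 g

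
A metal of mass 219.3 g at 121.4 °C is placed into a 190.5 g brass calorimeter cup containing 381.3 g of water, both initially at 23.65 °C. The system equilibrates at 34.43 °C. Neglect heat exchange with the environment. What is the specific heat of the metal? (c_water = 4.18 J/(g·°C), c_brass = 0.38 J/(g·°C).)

c ≈ 0.942 J/(g·°C)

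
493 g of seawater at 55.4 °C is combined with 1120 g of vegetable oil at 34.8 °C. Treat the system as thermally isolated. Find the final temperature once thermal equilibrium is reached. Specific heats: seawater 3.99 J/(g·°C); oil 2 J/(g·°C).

T_f ≈ 44.4 °C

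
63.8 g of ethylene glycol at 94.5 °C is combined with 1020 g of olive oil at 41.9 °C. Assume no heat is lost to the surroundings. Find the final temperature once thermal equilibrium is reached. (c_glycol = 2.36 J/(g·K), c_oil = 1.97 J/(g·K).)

T_f ≈ 45.6 °C

|Q_glycol| = |Q_oil|:
63.8*2.36*(94.5 − T) = 1020*1.97*(T − 41.9)
150.57(94.5 − T) = 2009.4(T − 41.9)
2160 T = 98423  ⇒  T ≈ 45.57 °C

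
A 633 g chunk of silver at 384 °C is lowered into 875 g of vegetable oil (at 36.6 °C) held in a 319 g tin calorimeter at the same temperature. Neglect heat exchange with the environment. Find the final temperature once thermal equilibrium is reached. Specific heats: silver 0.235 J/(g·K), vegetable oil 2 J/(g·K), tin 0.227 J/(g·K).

Heat gained plus heat lost sum to zero:
633·0.235·(T − 384) + 875·2·(T − 36.6) + 319·0.227·(T − 36.6) = 0
148.75(T − 384) + 1750(T − 36.6) + 72.41(T − 36.6) = 0
(148.75 + 1750 + 72.41) T = 148.75·384 + 1750·36.6 + 72.41·36.6
T ≈ 62.82 °C

T_f ≈ 62.8 °C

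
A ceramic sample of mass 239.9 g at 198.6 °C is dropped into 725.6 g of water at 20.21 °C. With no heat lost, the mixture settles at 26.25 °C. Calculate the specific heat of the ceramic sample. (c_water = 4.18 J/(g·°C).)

Heat lost by the ceramic sample = heat gained by the water:
239.9·c·(198.6 − 26.25) = 725.6·4.18·(26.25 − 20.21)
41347 c = 18319  ⇒  c ≈ 0.4431 J/(g·°C)

c ≈ 0.443 J/(g·°C)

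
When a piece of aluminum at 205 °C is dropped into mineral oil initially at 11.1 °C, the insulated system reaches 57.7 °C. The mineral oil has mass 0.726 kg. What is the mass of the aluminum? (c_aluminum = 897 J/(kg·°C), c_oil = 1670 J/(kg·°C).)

m ≈ 0.428 kg

Energy conservation, ΣQ = 0:
m·897·(57.7 − 205) + 0.726·1670·(57.7 − 11.1) = 0
-132128 m = -56499
m = -56499/-132128 ≈ 0.4276 kg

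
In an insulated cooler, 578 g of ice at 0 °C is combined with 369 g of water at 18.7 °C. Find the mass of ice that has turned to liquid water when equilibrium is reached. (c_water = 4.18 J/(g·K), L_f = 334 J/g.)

m_melted ≈ 86.4 g

Heat available from the water dropping to 0 °C: 369·4.18·18.7 = 28843 J.
Fully melting the ice requires m_ice L_f = 578·334 = 193052 J.
Since 28843 < 193052 J, not all the ice melts; equilibrium is at 0 °C.
m_melted·334 = 28843  ⇒  m_melted ≈ 86.36 g.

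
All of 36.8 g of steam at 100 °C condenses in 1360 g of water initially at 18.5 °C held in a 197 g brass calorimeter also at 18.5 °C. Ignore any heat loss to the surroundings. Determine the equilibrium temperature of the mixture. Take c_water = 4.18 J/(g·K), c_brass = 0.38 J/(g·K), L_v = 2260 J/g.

T_f ≈ 34.7 °C

Net heat exchanged in the isolated system is zero:
condense steam: −36.8·2260 = −83168; condensate cools 100→T: 36.8·4.18·(T − 100) = 153.82(T − 100); original water: 5684.8(T − 18.5); cup: 74.86(T − 18.5)
5913.5 T = 83168 + 15382 + 106554 = 205104
T ≈ 34.68 °C (< 100 °C, so full condensation is consistent).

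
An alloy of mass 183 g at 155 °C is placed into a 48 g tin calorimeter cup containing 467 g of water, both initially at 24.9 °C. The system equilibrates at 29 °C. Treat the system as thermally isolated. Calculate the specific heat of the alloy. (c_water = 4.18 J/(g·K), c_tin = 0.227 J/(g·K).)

c ≈ 0.349 J/(g·K)

Taking heat into each body as positive, Σ m c ΔT = 0:
183×c×(29 − 155) + 467×4.18×(29 − 24.9) + 48×0.227×(29 − 24.9) = 0
-23058 c = -8048.1
c = -8048.1/-23058 ≈ 0.349 J/(g·K)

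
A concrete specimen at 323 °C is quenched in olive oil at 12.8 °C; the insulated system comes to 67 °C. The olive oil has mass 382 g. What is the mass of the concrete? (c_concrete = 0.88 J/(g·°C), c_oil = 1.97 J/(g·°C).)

|Q_concrete| = |Q_oil|:
m×0.88×(323 − 67) = 382×1.97×(67 − 12.8)
225.28 m = 40788  ⇒  m ≈ 181.1 g

m ≈ 181 g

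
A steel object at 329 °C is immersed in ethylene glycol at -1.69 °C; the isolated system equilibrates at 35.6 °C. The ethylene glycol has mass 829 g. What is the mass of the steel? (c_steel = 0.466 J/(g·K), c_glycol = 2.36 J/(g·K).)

Energy conservation, ΣQ = 0:
m×0.466×(35.6 − 329) + 829×2.36×(35.6 − (-1.69)) = 0
-136.72 m = -72956
m = -72956/-136.72 ≈ 533.6 g

m ≈ 534 g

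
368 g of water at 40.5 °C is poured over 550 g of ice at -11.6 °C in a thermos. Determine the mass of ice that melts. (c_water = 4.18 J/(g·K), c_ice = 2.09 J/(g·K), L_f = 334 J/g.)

m_melted ≈ 147 g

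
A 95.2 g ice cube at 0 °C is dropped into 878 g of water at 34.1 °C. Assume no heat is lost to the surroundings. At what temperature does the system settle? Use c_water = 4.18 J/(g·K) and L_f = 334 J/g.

T_f ≈ 22.9 °C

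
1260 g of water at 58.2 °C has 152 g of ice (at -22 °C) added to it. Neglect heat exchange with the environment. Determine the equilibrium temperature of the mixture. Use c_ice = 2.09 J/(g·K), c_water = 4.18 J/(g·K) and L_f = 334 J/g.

T_f ≈ 42.1 °C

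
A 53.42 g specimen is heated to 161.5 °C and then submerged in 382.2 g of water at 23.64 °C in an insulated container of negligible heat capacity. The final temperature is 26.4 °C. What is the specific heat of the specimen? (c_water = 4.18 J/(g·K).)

Taking heat into each body as positive, Σ m c ΔT = 0:
53.42·c·(26.4 − 161.5) + 382.2·4.18·(26.4 − 23.64) = 0
-7217 c = -4409.4
c = -4409.4/-7217 ≈ 0.611 J/(g·K)

c ≈ 0.611 J/(g·K)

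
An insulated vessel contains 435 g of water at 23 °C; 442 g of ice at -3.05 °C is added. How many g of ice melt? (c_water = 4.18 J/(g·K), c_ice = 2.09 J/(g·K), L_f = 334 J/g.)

Heat available from the water dropping to 0 °C: 435×4.18×23 = 41821 J.
Of that, 442×2.09×3.05 = 2817.5 J goes to bring the ice to 0 °C, leaving 39003 J.
To melt every bit of ice: 442×334 = 147628 J.
Since 39003 < 147628 J, not all the ice melts; equilibrium is at 0 °C.
m_melt = 39003 / L_f = 116.8 g.

m_melted ≈ 117 g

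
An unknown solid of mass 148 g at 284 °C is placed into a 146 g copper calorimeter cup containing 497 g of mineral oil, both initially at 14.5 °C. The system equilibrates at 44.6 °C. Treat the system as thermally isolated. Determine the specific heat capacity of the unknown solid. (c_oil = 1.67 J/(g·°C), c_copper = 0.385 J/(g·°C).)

c ≈ 0.753 J/(g·°C)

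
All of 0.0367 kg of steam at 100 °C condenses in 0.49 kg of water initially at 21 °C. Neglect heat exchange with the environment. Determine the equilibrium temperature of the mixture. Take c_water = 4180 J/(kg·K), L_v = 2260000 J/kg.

Sum of m c ΔT and latent-heat terms is zero:
latent heat released on condensation: 0.0367×2260000 = 82942; condensate cools 100→T: 0.0367×4180×(T − 100) = 153.41(T − 100); original water: 2048.2(T − 21)
2201.6 T = 82942 + 15341 + 43012 = 141295
T ≈ 64.18 °C — below 100 °C, confirming all the steam condensed.

T_f ≈ 64.2 °C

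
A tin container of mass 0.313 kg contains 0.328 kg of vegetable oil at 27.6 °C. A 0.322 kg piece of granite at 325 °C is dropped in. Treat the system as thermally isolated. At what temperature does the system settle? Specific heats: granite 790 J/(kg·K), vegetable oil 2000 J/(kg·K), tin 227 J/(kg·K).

T_f ≈ 104.7 °C

Net heat exchanged in the isolated system is zero:
0.322×790×(T − 325) + 0.328×2000×(T − 27.6) + 0.313×227×(T − 27.6) = 0
981.43 T = 102740
T = 102740/981.43 ≈ 104.68 °C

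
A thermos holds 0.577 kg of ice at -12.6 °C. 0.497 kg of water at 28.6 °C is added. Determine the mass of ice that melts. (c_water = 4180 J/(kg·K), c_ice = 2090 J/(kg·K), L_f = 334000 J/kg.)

Cooling the water to 0 °C releases 0.497·4180·28.6 = 59415 J.
Of that, 0.577·2090·12.6 = 15195 J goes to bring the ice to 0 °C, leaving 44221 J.
Melting all 0.577 kg of ice would need 0.577·334000 = 192718 J.
That's not enough to melt it all — equilibrium is at 0 °C with ice remaining.
m_melt = 44221 / L_f = 0.1324 kg.

m_melted ≈ 0.132 kg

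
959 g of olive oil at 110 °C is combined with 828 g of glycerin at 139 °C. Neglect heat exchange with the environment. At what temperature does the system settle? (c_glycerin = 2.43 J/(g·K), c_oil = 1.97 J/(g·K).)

T_f ≈ 125.0 °C

Heat lost by the glycerin equals heat gained by the oil:
828×2.43×(139 − T) = 959×1.97×(T − 110)
2012(139 − T) = 1889.2(T − 110)
3901.3 T = 487489  ⇒  T ≈ 124.96 °C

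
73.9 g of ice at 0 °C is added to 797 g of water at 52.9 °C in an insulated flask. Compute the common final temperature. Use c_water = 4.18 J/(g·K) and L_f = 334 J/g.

T_f ≈ 41.6 °C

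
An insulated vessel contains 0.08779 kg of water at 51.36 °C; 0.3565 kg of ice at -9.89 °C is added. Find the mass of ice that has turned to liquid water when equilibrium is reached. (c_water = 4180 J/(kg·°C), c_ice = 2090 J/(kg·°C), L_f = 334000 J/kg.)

Water can give up m c ΔT = 0.08779×4180×51.36 = 18847 J before reaching 0 °C.
Of that, 0.3565×2090×9.89 = 7368.9 J goes to bring the ice to 0 °C, leaving 11478 J.
Fully melting the ice requires m_ice L_f = 0.3565×334000 = 119071 J.
That's not enough to melt it all — equilibrium is at 0 °C with ice remaining.
m_melt = 11478 / L_f = 0.03437 kg.

m_melted ≈ 0.0344 kg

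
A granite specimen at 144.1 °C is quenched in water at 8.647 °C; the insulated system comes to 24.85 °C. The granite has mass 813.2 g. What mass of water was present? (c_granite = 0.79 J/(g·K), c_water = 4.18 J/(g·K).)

m ≈ 1130 g

Energy conservation, ΣQ = 0:
813.2×0.79×(24.85 − 144.1) + m×4.18×(24.85 − 8.647) = 0
67.73 m = 76610
m = 76610/67.73 ≈ 1131 g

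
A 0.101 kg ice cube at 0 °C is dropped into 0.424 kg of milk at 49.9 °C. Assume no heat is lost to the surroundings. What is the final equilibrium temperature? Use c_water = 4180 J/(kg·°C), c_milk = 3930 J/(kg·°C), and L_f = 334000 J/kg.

Energy conservation, ΣQ = 0:
melt ice: 0.101×334000 = 33734; warm the meltwater: 422.18 T; milk cools: 0.424×3930×(T − 49.9) = 1666.3(T − 49.9)
2088.5 T = 83149 − 33734 = 49415
T ≈ 23.66 °C — above 0 °C, consistent with complete melting.

T_f ≈ 23.7 °C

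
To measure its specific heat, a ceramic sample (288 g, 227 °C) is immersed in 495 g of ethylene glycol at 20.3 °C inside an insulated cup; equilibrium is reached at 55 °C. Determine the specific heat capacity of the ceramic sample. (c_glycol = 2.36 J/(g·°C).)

Heat lost by the ceramic sample = heat gained by the glycol:
288·c·(227 − 55) = 495·2.36·(55 − 20.3)
49536 c = 40537  ⇒  c ≈ 0.8183 J/(g·°C)

c ≈ 0.818 J/(g·°C)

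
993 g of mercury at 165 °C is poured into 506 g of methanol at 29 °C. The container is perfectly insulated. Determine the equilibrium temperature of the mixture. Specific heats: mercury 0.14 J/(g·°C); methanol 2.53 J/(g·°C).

With ΣQ=0 the equilibrium temperature is the m·c-weighted mean:
T_f = (139.02*165 + 1280.2*29) / (139.02 + 1280.2)
    = 60064 / 1419.2 ≈ 42.32 °C

T_f ≈ 42.3 °C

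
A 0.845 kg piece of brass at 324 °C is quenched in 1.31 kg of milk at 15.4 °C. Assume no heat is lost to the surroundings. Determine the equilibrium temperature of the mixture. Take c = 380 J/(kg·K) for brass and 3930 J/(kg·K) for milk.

T_f ≈ 33.5 °C

With ΣQ=0 the equilibrium temperature is the m·c-weighted mean:
T_f = (321.1×324 + 5148.3×15.4) / (321.1 + 5148.3)
    = 183320 / 5469.4 ≈ 33.52 °C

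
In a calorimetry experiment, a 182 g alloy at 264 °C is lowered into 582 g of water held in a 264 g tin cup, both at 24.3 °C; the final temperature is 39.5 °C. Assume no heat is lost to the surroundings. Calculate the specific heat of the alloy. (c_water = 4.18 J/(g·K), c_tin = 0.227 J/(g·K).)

Taking heat into each body as positive, Σ m c ΔT = 0:
182×c×(39.5 − 264) + 582×4.18×(39.5 − 24.3) + 264×0.227×(39.5 − 24.3) = 0
-40859 c = -37889
c = -37889/-40859 ≈ 0.9273 J/(g·K)

c ≈ 0.927 J/(g·K)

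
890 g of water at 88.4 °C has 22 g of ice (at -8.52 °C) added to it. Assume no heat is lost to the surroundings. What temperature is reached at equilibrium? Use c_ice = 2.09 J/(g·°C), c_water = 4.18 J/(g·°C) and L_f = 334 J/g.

Conservation of energy gives ΣQ = 0:
warm ice to 0 °C: 22×2.09×(0 − (-8.52)) = 391.75
  melt ice: 22×334 = 7348
  meltwater 0→T: 22×4.18×T = 91.96 T
  water: 3720.2(T − 88.4)
3812.2 T = 328866 − 7739.7 = 321126
T ≈ 84.24 °C — above 0 °C, consistent with complete melting.

T_f ≈ 84.2 °C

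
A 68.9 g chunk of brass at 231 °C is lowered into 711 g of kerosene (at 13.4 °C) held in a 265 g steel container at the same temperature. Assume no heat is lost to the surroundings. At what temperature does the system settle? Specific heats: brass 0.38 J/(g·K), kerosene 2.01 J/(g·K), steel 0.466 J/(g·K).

T_f ≈ 17.0 °C

Setting the total heat transfer to zero:
68.9·0.38·(T − 231) + 711·2.01·(T − 13.4) + 265·0.466·(T − 13.4) = 0
1578.8 T = 26853
T ≈ 17.01 °C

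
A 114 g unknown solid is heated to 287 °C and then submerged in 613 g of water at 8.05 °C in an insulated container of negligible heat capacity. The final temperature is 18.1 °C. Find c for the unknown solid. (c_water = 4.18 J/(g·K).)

c ≈ 0.84 J/(g·K)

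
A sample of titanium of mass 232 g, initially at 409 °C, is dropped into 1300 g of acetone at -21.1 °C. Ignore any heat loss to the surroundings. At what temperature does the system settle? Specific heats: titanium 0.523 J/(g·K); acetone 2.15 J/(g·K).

T_f is the heat-capacity-weighted average of the initial temperatures:
T_f = (121.34·409 + 2795·(-21.1)) / (121.34 + 2795)
    = -9348.1 / 2916.3 ≈ -3.21 °C

T_f ≈ -3.2 °C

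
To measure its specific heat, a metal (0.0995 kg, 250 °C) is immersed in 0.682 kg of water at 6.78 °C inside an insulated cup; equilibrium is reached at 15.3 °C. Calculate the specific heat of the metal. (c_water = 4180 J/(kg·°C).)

c ≈ 1040 J/(kg·°C)

m_s c (T_s − T_f) = m_water c_water (T_f − T_0):
0.0995×c×(250 − 15.3) = 0.682×4180×(15.3 − 6.78)
23.35 c = 24288  ⇒  c ≈ 1040 J/(kg·°C)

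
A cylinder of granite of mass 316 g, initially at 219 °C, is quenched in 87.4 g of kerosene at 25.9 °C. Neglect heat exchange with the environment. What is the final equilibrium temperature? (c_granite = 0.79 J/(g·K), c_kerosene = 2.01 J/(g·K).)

T_f ≈ 139.2 °C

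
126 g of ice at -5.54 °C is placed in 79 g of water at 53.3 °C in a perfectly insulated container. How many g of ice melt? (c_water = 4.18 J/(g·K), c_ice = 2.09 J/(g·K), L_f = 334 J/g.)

Water can give up m c ΔT = 79·4.18·53.3 = 17601 J before reaching 0 °C.
Of that, 126·2.09·5.54 = 1458.9 J goes to bring the ice to 0 °C, leaving 16142 J.
To melt every bit of ice: 126·334 = 42084 J.
16142 J < 42084 J, so only part of the ice melts and the system sits at 0 °C.
m_melt = 16142 / L_f = 48.33 g.

m_melted ≈ 48.3 g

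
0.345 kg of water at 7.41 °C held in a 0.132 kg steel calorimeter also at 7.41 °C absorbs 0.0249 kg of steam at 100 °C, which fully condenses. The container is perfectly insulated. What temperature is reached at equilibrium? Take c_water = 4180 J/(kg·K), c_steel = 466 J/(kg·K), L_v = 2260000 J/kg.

Energy balance with sensible and latent terms:
latent heat released on condensation: 0.0249×2260000 = 56274; condensed water 100 °C→T: 104.08(T − 100); original water: 1442.1(T − 7.41); cup: 61.51(T − 7.41)
1607.7 T = 56274 + 10408 + 11142 = 77824
T ≈ 48.41 °C (< 100 °C, so full condensation is consistent).

T_f ≈ 48.4 °C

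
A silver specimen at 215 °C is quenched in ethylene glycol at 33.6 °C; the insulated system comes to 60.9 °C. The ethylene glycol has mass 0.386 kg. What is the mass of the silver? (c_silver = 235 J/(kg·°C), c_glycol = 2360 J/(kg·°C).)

Heat lost by the silver = heat gained by the glycol:
m×235×(215 − 60.9) = 0.386×2360×(60.9 − 33.6)
36214 m = 24869  ⇒  m ≈ 0.6867 kg

m ≈ 0.687 kg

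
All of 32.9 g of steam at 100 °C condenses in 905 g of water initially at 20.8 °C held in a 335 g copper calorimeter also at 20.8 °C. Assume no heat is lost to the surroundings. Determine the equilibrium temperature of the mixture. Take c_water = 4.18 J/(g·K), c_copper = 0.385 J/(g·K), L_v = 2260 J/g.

Taking heat into each body as positive, Σ m c ΔT = 0:
steam→water at 100 °C releases m L_v = 32.9·2260 = 74354
  condensed water 100 °C→T: 137.52(T − 100)
  water warms: 905·4.18·(T − 20.8) = 3782.9(T − 20.8)
  copper cup: 335·0.385·(T − 20.8) = 128.97(T − 20.8)
4049.4 T = 74354 + 13752 + 81367 = 169473
T ≈ 41.85 °C — below 100 °C, confirming all the steam condensed.

T_f ≈ 41.9 °C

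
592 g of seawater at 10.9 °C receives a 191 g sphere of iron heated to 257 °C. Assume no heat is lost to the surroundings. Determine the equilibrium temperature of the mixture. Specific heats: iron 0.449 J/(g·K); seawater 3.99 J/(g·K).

T_f ≈ 19.5 °C

Energy conservation, ΣQ = 0:
191×0.449×(T − 257) + 592×3.99×(T − 10.9) = 0
2447.8 T = 47787
T ≈ 19.52 °C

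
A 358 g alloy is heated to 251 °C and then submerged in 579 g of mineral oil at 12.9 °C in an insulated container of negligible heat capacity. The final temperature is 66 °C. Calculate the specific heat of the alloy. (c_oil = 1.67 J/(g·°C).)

c ≈ 0.775 J/(g·°C)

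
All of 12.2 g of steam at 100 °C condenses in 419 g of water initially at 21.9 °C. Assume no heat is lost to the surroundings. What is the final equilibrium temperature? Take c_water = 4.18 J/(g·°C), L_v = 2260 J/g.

T_f ≈ 39.4 °C

Conservation of energy gives ΣQ = 0:
condense steam: −12.2·2260 = −27572; condensate cools 100→T: 12.2·4.18·(T − 100) = 51(T − 100); original water: 1751.4(T − 21.9)
1802.4 T = 27572 + 5099.6 + 38356 = 71028
T ≈ 39.41 °C, under the boiling point, so the assumption holds.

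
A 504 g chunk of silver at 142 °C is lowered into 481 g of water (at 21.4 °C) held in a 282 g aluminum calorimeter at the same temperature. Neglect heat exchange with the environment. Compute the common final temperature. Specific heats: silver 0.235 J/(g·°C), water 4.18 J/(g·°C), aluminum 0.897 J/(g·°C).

T_f ≈ 27.4 °C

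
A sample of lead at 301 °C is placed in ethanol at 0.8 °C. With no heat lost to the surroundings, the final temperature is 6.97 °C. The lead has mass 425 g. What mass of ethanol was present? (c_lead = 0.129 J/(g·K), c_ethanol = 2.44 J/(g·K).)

m ≈ 1070 g

Heat lost by the lead = heat gained by the ethanol:
425·0.129·(301 − 6.97) = m·2.44·(6.97 − 0.8)
15.05 m = 16120  ⇒  m ≈ 1071 g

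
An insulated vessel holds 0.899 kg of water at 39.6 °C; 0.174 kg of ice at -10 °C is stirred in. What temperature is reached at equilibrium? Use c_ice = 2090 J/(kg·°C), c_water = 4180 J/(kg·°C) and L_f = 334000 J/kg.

Taking heat into each body as positive, Σ m c ΔT = 0:
ice -10→0 °C: 0.174·2090·10 = 3636.6; melt ice: 0.174·334000 = 58116; meltwater 0→T: 0.174·4180·T = 727.32 T; water: 3757.8(T − 39.6)
4485.1 T = 148810 − 61753 = 87057
T ≈ 19.41 °C — above 0 °C, consistent with complete melting.

T_f ≈ 19.4 °C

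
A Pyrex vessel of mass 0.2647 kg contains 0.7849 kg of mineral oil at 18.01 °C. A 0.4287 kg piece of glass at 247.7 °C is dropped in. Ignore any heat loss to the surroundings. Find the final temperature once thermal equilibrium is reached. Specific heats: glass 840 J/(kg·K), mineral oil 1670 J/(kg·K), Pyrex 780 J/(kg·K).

Let T be the final temperature. ΣQ_i = 0:
0.4287·840·(T − 247.7) + 0.7849·1670·(T − 18.01) + 0.2647·780·(T − 18.01) = 0
360.11(T − 247.7) + 1310.8(T − 18.01) + 206.47(T − 18.01) = 0
1877.4 T = 116524
T = 116524/1877.4 ≈ 62.07 °C

T_f ≈ 62.1 °C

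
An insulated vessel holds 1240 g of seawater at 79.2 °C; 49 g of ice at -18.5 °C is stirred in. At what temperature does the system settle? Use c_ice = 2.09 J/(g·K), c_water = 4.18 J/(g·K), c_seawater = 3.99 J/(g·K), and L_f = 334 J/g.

Energy conservation, ΣQ = 0:
warm ice to 0 °C: 49×2.09×(0 − (-18.5)) = 1894.6; fusion: m_ice L_f = 49×334 = 16366; meltwater 0→T: 49×4.18×T = 204.82 T; seawater: 4947.6(T − 79.2)
5152.4 T = 391850 − 18261 = 373589
T ≈ 72.51 °C (positive, so assuming full melt was valid).

T_f ≈ 72.5 °C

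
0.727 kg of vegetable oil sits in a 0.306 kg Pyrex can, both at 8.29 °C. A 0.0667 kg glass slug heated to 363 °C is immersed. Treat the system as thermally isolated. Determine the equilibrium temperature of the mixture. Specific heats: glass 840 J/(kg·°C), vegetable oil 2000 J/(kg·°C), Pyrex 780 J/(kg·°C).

T_f ≈ 19.7 °C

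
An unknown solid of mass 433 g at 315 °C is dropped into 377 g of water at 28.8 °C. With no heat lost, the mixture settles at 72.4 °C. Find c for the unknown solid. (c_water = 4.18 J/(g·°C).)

m_s c (T_s − T_f) = m_water c_water (T_f − T_0):
433×c×(315 − 72.4) = 377×4.18×(72.4 − 28.8)
105046 c = 68707  ⇒  c ≈ 0.6541 J/(g·°C)

c ≈ 0.654 J/(g·°C)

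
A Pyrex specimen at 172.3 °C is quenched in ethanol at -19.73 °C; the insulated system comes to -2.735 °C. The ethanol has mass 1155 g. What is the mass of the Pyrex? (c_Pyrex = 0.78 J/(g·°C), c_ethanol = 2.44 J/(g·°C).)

m ≈ 351 g

|Q_Pyrex| = |Q_ethanol|:
m·0.78·(172.3 − -2.735) = 1155·2.44·(-2.735 − (-19.73))
136.53 m = 47895  ⇒  m ≈ 350.8 g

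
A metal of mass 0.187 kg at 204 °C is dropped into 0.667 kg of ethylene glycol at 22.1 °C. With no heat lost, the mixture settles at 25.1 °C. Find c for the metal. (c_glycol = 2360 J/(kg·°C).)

c ≈ 141 J/(kg·°C)

Heat lost by the metal = heat gained by the glycol:
0.187×c×(204 − 25.1) = 0.667×2360×(25.1 − 22.1)
33.45 c = 4722.4  ⇒  c ≈ 141.2 J/(kg·°C)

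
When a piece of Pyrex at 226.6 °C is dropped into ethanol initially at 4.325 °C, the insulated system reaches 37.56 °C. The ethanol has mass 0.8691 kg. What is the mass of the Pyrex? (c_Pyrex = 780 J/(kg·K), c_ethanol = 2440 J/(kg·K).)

Conservation of energy gives ΣQ = 0:
m·780·(37.56 − 226.6) + 0.8691·2440·(37.56 − 4.325) = 0
-147451 m = -70478
m = -70478/-147451 ≈ 0.478 kg

m ≈ 0.478 kg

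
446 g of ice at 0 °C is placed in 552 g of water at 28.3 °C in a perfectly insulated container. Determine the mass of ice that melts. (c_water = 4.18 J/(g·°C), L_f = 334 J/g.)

m_melted ≈ 196 g

Water can give up m c ΔT = 552·4.18·28.3 = 65298 J before reaching 0 °C.
Fully melting the ice requires m_ice L_f = 446·334 = 148964 J.
65298 J < 148964 J, so only part of the ice melts and the system sits at 0 °C.
Mass melted = 65298/334 ≈ 195.5 g.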